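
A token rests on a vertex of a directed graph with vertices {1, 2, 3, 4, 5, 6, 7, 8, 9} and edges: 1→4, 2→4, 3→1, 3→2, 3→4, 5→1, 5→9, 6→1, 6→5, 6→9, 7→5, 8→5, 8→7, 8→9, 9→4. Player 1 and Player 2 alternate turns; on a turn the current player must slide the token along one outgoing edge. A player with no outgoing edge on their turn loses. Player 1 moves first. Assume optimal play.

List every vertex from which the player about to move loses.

4, 5

Build the W/L table. Terminal = L. A non-terminal position is W if it has a move to some L; otherwise it is L.
Every edge goes from a vertex to one that appears earlier in the order 4, 1, 2, 3, 9, 5, 6, 7, 8, so processing vertices in that order labels each vertex after all of its successors.
4: no outgoing edge → L
1: reaches L-position 4 → W
2: reaches L-position 4 → W
3: reaches L-position 4 → W
9: reaches L-position 4 → W
5: only reaches 9(W), 1(W), all W → L
6: reaches L-position 5 → W
7: reaches L-position 5 → W
8: reaches L-position 5 → W
The losing starting vertices are exactly the entries labelled L in this table (2 of them).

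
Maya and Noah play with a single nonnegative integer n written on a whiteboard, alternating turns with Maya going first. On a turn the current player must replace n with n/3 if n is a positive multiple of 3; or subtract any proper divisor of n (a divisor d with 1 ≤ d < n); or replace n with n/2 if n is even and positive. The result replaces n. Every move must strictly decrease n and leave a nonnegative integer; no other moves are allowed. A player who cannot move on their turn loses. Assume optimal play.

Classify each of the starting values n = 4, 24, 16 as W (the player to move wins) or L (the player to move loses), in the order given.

4: L, 24: W, 16: W

Build the W/L table. Terminal = L. A non-terminal position is W if it has a move to some L; otherwise it is L.
n=0: no move → L
n=1: no move → L
n=2: →1(L), so W
n=3: →1(L), so W
n=4: →2(W), 3(W) — all W, so L
n=5: →4(L), so W
n=6: →4(L), so W
n=7: →6(W) only, which is W, so L
n=8: →4(L), so W
n=9: →3(W), 6(W), 8(W) — all W, so L
n=10: →9(L), so W
n=11: →10(W) only, which is W, so L
n=12: →4(L), so W
n=13: →12(W) only, which is W, so L
n=14: →7(L), so W
n=15: →5(W), 10(W), 12(W), 14(W) — all W, so L
n=16: →15(L), so W
n=17: →16(W) only, which is W, so L
n=18: →9(L), so W
n=19: →18(W) only, which is W, so L
n=20: →15(L), so W
n=21: →7(L), so W
n=22: →11(L), so W
n=23: →22(W) only, which is W, so L
n=24: →23(L), so W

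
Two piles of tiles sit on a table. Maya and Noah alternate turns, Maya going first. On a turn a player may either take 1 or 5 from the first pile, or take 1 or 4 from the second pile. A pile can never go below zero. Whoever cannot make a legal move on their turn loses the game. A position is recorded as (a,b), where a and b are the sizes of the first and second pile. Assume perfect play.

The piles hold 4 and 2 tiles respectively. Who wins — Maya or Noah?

Noah wins.

Use the standard recursion: the mover loses at a terminal position; elsewhere, the mover wins exactly when some move hands the opponent an L position.
No move ever increases a pile, so every position that can arise here has a ≤ 4 and b ≤ 2; it is enough to label the cells with 0 ≤ a ≤ 4 and 0 ≤ b ≤ 2.
Every move lowers a or b (never raises either), so fill the grid row by row in increasing a, and left to right within a row: each cell's successors are then already labelled.
      b=0  b=1  b=2
a=0:    L    W    L
a=1:    W    L    W
a=2:    L    W    L
a=3:    W    L    W
a=4:    L    W    L
Cells with no legal move (terminal, hence L): (0,0).
The remaining L cells, each justified by listing all of its moves:
(0,2): only reaches (0,1)(W), which is W → L
(1,1): only reaches (0,1)(W), (1,0)(W), all W → L
(2,0): only reaches (1,0)(W), which is W → L
(2,2): only reaches (1,2)(W), (2,1)(W), all W → L
(3,1): only reaches (2,1)(W), (3,0)(W), all W → L
(4,0): only reaches (3,0)(W), which is W → L
(4,2): only reaches (3,2)(W), (4,1)(W), all W → L
Every other cell has at least one move into one of the L cells above, so it is W.
Every move from (4,2) reaches a W position, so the mover loses.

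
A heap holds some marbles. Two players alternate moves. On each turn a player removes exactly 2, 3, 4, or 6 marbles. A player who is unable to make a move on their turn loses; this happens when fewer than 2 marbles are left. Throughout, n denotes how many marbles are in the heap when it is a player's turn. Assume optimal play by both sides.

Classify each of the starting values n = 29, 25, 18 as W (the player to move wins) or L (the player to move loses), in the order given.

29: W, 25: L, 18: W

Build the W/L table. Terminal = L. A non-terminal position is W if it has a move to some L; otherwise it is L.
n=0: no move → L
n=1: no move → L
n=2: reaches L-position 0 → W
n=3: reaches L-position 1 → W
n=4: reaches L-position 1 → W
n=5: reaches L-position 1 → W
n=6: reaches L-position 0 → W
n=7: reaches L-position 1 → W
n=8: only reaches 6(W), 5(W), 4(W), 2(W), all W → L
n=9: only reaches 7(W), 6(W), 5(W), 3(W), all W → L
n=10: reaches L-position 8 → W
n=11: reaches L-position 9 → W
n=12: reaches L-position 9 → W
n=13: reaches L-position 9 → W
n=14: reaches L-position 8 → W
n=15: reaches L-position 9 → W
n=16: only reaches 14(W), 13(W), 12(W), 10(W), all W → L
n=17: only reaches 15(W), 14(W), 13(W), 11(W), all W → L
n=18: reaches L-position 16 → W
n=19: reaches L-position 17 → W
n=20: reaches L-position 17 → W
n=21: reaches L-position 17 → W
n=22: reaches L-position 16 → W
n=23: reaches L-position 17 → W
n=24: only reaches 22(W), 21(W), 20(W), 18(W), all W → L
n=25: only reaches 23(W), 22(W), 21(W), 19(W), all W → L
n=26: reaches L-position 24 → W
n=27: reaches L-position 25 → W
n=28: reaches L-position 25 → W
n=29: reaches L-position 25 → W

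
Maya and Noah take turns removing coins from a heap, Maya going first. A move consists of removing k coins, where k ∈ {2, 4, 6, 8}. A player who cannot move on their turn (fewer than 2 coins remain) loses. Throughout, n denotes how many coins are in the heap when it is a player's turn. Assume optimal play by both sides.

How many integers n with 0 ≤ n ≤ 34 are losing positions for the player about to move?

Compute win/loss labels from the base case upward. A position with no move is L. Any other position is W if it can reach an L in one move, else L.
n=0: no move → L
n=1: no move → L
n=2: W (go to 0, an L position)
n=3: W (go to 1, an L position)
n=4: W (go to 0, an L position)
n=5: W (go to 1, an L position)
n=6: W (go to 0, an L position)
n=7: W (go to 1, an L position)
n=8: W (go to 0, an L position)
n=9: W (go to 1, an L position)
n=10: L (options 8(W), 6(W), 4(W), 2(W) are all W)
n=11: L (options 9(W), 7(W), 5(W), 3(W) are all W)
n=12: W (go to 10, an L position)
n=13: W (go to 11, an L position)
n=14: W (go to 10, an L position)
n=15: W (go to 11, an L position)
n=16: W (go to 10, an L position)
n=17: W (go to 11, an L position)
n=18: W (go to 10, an L position)
n=19: W (go to 11, an L position)
n=20: L (options 18(W), 16(W), 14(W), 12(W) are all W)
n=21: L (options 19(W), 17(W), 15(W), 13(W) are all W)
n=22: W (go to 20, an L position)
n=23: W (go to 21, an L position)
n=24: W (go to 20, an L position)
n=25: W (go to 21, an L position)
n=26: W (go to 20, an L position)
n=27: W (go to 21, an L position)
n=28: W (go to 20, an L position)
n=29: W (go to 21, an L position)
n=30: L (options 28(W), 26(W), 24(W), 22(W) are all W)
n=31: L (options 29(W), 27(W), 25(W), 23(W) are all W)
n=32: W (go to 30, an L position)
n=33: W (go to 31, an L position)
n=34: W (go to 30, an L position)
L entries with 0 ≤ n ≤ 34: n = 0, 1, 10, 11, 20, 21, 30, 31; that makes 8.

8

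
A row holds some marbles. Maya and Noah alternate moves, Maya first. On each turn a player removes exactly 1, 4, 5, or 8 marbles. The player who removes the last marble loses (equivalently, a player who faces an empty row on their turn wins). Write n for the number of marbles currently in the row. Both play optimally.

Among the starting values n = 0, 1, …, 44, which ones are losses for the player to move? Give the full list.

1, 3, 10, 12, 19, 21, 28, 30, 37, 39

Classify positions by backward induction: terminal positions (no move available) are W. From any other position, the mover wins iff some move reaches an L.
n=0: no move; the opponent has just taken the last marble and therefore loses → W
n=1: the only move is to 0(W), a W ⇒ L
n=2: can move to 1, which is L ⇒ W
n=3: the only move is to 2(W), a W ⇒ L
n=4: can move to 3, which is L ⇒ W
n=5: can move to 1, which is L ⇒ W
n=6: can move to 1, which is L ⇒ W
n=7: can move to 3, which is L ⇒ W
n=8: can move to 3, which is L ⇒ W
n=9: can move to 1, which is L ⇒ W
n=10: moves to 9(W), 6(W), 5(W), 2(W); every one is W ⇒ L
n=11: can move to 10, which is L ⇒ W
n=12: moves to 11(W), 8(W), 7(W), 4(W); every one is W ⇒ L
n=13: can move to 12, which is L ⇒ W
n=14: can move to 10, which is L ⇒ W
n=15: can move to 10, which is L ⇒ W
n=16: can move to 12, which is L ⇒ W
n=17: can move to 12, which is L ⇒ W
n=18: can move to 10, which is L ⇒ W
n=19: moves to 18(W), 15(W), 14(W), 11(W); every one is W ⇒ L
n=20: can move to 19, which is L ⇒ W
n=21: moves to 20(W), 17(W), 16(W), 13(W); every one is W ⇒ L
n=22: can move to 21, which is L ⇒ W
n=23: can move to 19, which is L ⇒ W
n=24: can move to 19, which is L ⇒ W
n=25: can move to 21, which is L ⇒ W
n=26: can move to 21, which is L ⇒ W
n=27: can move to 19, which is L ⇒ W
n=28: moves to 27(W), 24(W), 23(W), 20(W); every one is W ⇒ L
n=29: can move to 28, which is L ⇒ W
n=30: moves to 29(W), 26(W), 25(W), 22(W); every one is W ⇒ L
n=31: can move to 30, which is L ⇒ W
n=32: can move to 28, which is L ⇒ W
n=33: can move to 28, which is L ⇒ W
n=34: can move to 30, which is L ⇒ W
n=35: can move to 30, which is L ⇒ W
n=36: can move to 28, which is L ⇒ W
n=37: moves to 36(W), 33(W), 32(W), 29(W); every one is W ⇒ L
n=38: can move to 37, which is L ⇒ W
n=39: moves to 38(W), 35(W), 34(W), 31(W); every one is W ⇒ L
n=40: can move to 39, which is L ⇒ W
n=41: can move to 37, which is L ⇒ W
n=42: can move to 37, which is L ⇒ W
n=43: can move to 39, which is L ⇒ W
n=44: can move to 39, which is L ⇒ W
Reading off the rows marked L gives the requested list; there are 10 such values of n.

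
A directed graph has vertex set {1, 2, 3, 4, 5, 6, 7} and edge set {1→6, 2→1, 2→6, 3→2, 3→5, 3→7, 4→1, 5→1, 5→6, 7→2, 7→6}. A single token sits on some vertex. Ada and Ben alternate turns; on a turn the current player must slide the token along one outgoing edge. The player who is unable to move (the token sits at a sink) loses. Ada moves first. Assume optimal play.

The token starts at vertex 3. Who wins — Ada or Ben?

Ben wins.

Label each position W (a win for the player to move) or L (a loss). A position with no legal move is L; any other position is W exactly when some move reaches an L, and L when every move reaches a W.
Every edge goes from a vertex to one that appears earlier in the order 6, 1, 5, 2, 4, 7, 3, so processing vertices in that order labels each vertex after all of its successors.
6: no outgoing edge → L
1: →6(L), so W
5: →6(L), so W
2: →6(L), so W
4: →1(W) only, which is W, so L
7: →6(L), so W
3: →7(W), 2(W), 5(W) — all W, so L
Every move from 3 reaches a W position, so the mover loses.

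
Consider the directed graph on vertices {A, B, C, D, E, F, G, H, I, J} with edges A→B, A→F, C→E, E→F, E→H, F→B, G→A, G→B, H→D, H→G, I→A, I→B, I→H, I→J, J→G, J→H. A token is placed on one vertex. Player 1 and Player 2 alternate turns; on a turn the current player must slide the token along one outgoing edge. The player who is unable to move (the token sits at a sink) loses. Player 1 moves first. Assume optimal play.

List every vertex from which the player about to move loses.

Work bottom-up. With no move the player to move loses. Otherwise the position is W if at least one move leads to an L position for the opponent, and L if every move leads to a W.
Every edge goes from a vertex to one that appears earlier in the order D, B, F, A, G, H, J, I, E, C, so processing vertices in that order labels each vertex after all of its successors.
D: no outgoing edge → L
B: no outgoing edge → L
F: →B(L), so W
A: →B(L), so W
G: →B(L), so W
H: →D(L), so W
J: →H(W), G(W) — all W, so L
I: →J(L), so W
E: →H(W), F(W) — all W, so L
C: →E(L), so W
Reading off the rows marked L gives the requested list; there are 4 such vertices.

B, D, E, J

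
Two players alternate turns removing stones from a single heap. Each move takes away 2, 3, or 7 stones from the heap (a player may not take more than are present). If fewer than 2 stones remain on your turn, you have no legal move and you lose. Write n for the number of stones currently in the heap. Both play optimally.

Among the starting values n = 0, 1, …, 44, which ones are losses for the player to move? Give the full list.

Use the standard recursion: the mover loses at a terminal position; elsewhere, the mover wins exactly when some move hands the opponent an L position.
n=0: no move → L
n=1: no move → L
n=2: →0(L), so W
n=3: →1(L), so W
n=4: →1(L), so W
n=5: →3(W), 2(W) — all W, so L
n=6: →4(W), 3(W) — all W, so L
n=7: →5(L), so W
n=8: →6(L), so W
n=9: →6(L), so W
n=10: →8(W), 7(W), 3(W) — all W, so L
n=11: →9(W), 8(W), 4(W) — all W, so L
n=12: →10(L), so W
n=13: →11(L), so W
n=14: →11(L), so W
n=15: →13(W), 12(W), 8(W) — all W, so L
n=16: →14(W), 13(W), 9(W) — all W, so L
n=17: →15(L), so W
n=18: →16(L), so W
n=19: →16(L), so W
n=20: →18(W), 17(W), 13(W) — all W, so L
n=21: →19(W), 18(W), 14(W) — all W, so L
n=22: →20(L), so W
n=23: →21(L), so W
n=24: →21(L), so W
n=25: →23(W), 22(W), 18(W) — all W, so L
n=26: →24(W), 23(W), 19(W) — all W, so L
n=27: →25(L), so W
n=28: →26(L), so W
n=29: →26(L), so W
n=30: →28(W), 27(W), 23(W) — all W, so L
n=31: →29(W), 28(W), 24(W) — all W, so L
n=32: →30(L), so W
n=33: →31(L), so W
n=34: →31(L), so W
n=35: →33(W), 32(W), 28(W) — all W, so L
n=36: →34(W), 33(W), 29(W) — all W, so L
n=37: →35(L), so W
n=38: →36(L), so W
n=39: →36(L), so W
n=40: →38(W), 37(W), 33(W) — all W, so L
n=41: →39(W), 38(W), 34(W) — all W, so L
n=42: →40(L), so W
n=43: →41(L), so W
n=44: →41(L), so W
The losing starting values of n are exactly the entries labelled L in this table (18 of them).

0, 1, 5, 6, 10, 11, 15, 16, 20, 21, 25, 26, 30, 31, 35, 36, 40, 41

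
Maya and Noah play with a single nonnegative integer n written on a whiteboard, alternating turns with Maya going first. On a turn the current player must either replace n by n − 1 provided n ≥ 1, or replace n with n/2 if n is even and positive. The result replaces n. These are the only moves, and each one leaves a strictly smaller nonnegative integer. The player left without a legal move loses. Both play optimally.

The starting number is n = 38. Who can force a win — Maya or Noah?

Positions with no move are L. A position that does have a move is losing for the player to move precisely when every available move leads to a winning position for the opponent. Fill in the labels:
n=0: no move → L
n=1: can move to 0, which is L ⇒ W
n=2: the only move is to 1(W), a W ⇒ L
n=3: can move to 2, which is L ⇒ W
n=4: can move to 2, which is L ⇒ W
n=5: the only move is to 4(W), a W ⇒ L
n=6: can move to 5, which is L ⇒ W
n=7: the only move is to 6(W), a W ⇒ L
n=8: can move to 7, which is L ⇒ W
n=9: the only move is to 8(W), a W ⇒ L
n=10: can move to 5, which is L ⇒ W
n=11: the only move is to 10(W), a W ⇒ L
n=12: can move to 11, which is L ⇒ W
n=13: the only move is to 12(W), a W ⇒ L
n=14: can move to 7, which is L ⇒ W
n=15: the only move is to 14(W), a W ⇒ L
n=16: can move to 15, which is L ⇒ W
n=17: the only move is to 16(W), a W ⇒ L
n=18: can move to 9, which is L ⇒ W
n=19: the only move is to 18(W), a W ⇒ L
n=20: can move to 19, which is L ⇒ W
n=21: the only move is to 20(W), a W ⇒ L
n=22: can move to 11, which is L ⇒ W
n=23: the only move is to 22(W), a W ⇒ L
n=24: can move to 23, which is L ⇒ W
n=25: the only move is to 24(W), a W ⇒ L
n=26: can move to 13, which is L ⇒ W
n=27: the only move is to 26(W), a W ⇒ L
n=28: can move to 27, which is L ⇒ W
n=29: the only move is to 28(W), a W ⇒ L
n=30: can move to 15, which is L ⇒ W
n=31: the only move is to 30(W), a W ⇒ L
n=32: can move to 31, which is L ⇒ W
n=33: the only move is to 32(W), a W ⇒ L
n=34: can move to 17, which is L ⇒ W
n=35: the only move is to 34(W), a W ⇒ L
n=36: can move to 35, which is L ⇒ W
n=37: the only move is to 36(W), a W ⇒ L
n=38: can move to 19, which is L ⇒ W
From 38 Maya can move to 19, reaching an L position.

Maya wins.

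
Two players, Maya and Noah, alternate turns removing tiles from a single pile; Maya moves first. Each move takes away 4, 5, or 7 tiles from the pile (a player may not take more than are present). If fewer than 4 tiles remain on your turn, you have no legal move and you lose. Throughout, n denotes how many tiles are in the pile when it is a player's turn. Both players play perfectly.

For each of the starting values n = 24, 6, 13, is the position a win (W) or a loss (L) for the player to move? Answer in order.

Work bottom-up. With no move the player to move loses. Otherwise the position is W if at least one move leads to an L position for the opponent, and L if every move leads to a W.
n=0: no move → L
n=1: no move → L
n=2: no move → L
n=3: no move → L
n=4: can move to 0, which is L ⇒ W
n=5: can move to 1, which is L ⇒ W
n=6: can move to 2, which is L ⇒ W
n=7: can move to 3, which is L ⇒ W
n=8: can move to 3, which is L ⇒ W
n=9: can move to 2, which is L ⇒ W
n=10: can move to 3, which is L ⇒ W
n=11: moves to 7(W), 6(W), 4(W); every one is W ⇒ L
n=12: moves to 8(W), 7(W), 5(W); every one is W ⇒ L
n=13: moves to 9(W), 8(W), 6(W); every one is W ⇒ L
n=14: moves to 10(W), 9(W), 7(W); every one is W ⇒ L
n=15: can move to 11, which is L ⇒ W
n=16: can move to 12, which is L ⇒ W
n=17: can move to 13, which is L ⇒ W
n=18: can move to 14, which is L ⇒ W
n=19: can move to 14, which is L ⇒ W
n=20: can move to 13, which is L ⇒ W
n=21: can move to 14, which is L ⇒ W
n=22: moves to 18(W), 17(W), 15(W); every one is W ⇒ L
n=23: moves to 19(W), 18(W), 16(W); every one is W ⇒ L
n=24: moves to 20(W), 19(W), 17(W); every one is W ⇒ L

24: L, 6: W, 13: L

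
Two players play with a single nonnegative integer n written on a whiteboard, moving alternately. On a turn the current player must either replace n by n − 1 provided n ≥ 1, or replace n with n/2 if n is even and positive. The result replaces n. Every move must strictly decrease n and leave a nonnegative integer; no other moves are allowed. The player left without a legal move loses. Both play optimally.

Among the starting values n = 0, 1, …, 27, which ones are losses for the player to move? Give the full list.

Build the W/L table. Terminal = L. A non-terminal position is W if it has a move to some L; otherwise it is L.
n=0: no move → L
n=1: reaches L-position 0 → W
n=2: only reaches 1(W), which is W → L
n=3: reaches L-position 2 → W
n=4: reaches L-position 2 → W
n=5: only reaches 4(W), which is W → L
n=6: reaches L-position 5 → W
n=7: only reaches 6(W), which is W → L
n=8: reaches L-position 7 → W
n=9: only reaches 8(W), which is W → L
n=10: reaches L-position 5 → W
n=11: only reaches 10(W), which is W → L
n=12: reaches L-position 11 → W
n=13: only reaches 12(W), which is W → L
n=14: reaches L-position 7 → W
n=15: only reaches 14(W), which is W → L
n=16: reaches L-position 15 → W
n=17: only reaches 16(W), which is W → L
n=18: reaches L-position 9 → W
n=19: only reaches 18(W), which is W → L
n=20: reaches L-position 19 → W
n=21: only reaches 20(W), which is W → L
n=22: reaches L-position 11 → W
n=23: only reaches 22(W), which is W → L
n=24: reaches L-position 23 → W
n=25: only reaches 24(W), which is W → L
n=26: reaches L-position 13 → W
n=27: only reaches 26(W), which is W → L
Reading off the rows marked L gives the requested list; there are 14 such values of n.

0, 2, 5, 7, 9, 11, 13, 15, 17, 19, 21, 23, 25, 27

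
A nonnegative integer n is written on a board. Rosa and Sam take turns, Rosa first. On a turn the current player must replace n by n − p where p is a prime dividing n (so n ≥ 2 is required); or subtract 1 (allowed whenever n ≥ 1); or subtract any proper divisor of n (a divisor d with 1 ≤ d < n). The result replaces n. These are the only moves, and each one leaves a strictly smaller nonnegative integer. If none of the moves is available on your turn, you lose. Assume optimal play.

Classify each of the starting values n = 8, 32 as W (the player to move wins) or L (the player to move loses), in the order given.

Compute win/loss labels from the base case upward. A position with no move is L. Any other position is W if it can reach an L in one move, else L.
n=0: no move → L
n=1: reaches L-position 0 → W
n=2: reaches L-position 0 → W
n=3: reaches L-position 0 → W
n=4: only reaches 2(W), 3(W), all W → L
n=5: reaches L-position 0 → W
n=6: reaches L-position 4 → W
n=7: reaches L-position 0 → W
n=8: reaches L-position 4 → W
n=9: only reaches 6(W), 8(W), all W → L
n=10: reaches L-position 9 → W
n=11: reaches L-position 0 → W
n=12: reaches L-position 9 → W
n=13: reaches L-position 0 → W
n=14: only reaches 7(W), 12(W), 13(W), all W → L
n=15: reaches L-position 14 → W
n=16: reaches L-position 14 → W
n=17: reaches L-position 0 → W
n=18: reaches L-position 9 → W
n=19: reaches L-position 0 → W
n=20: only reaches 10(W), 15(W), 16(W), 18(W), 19(W), all W → L
n=21: reaches L-position 14 → W
n=22: reaches L-position 20 → W
n=23: reaches L-position 0 → W
n=24: reaches L-position 20 → W
n=25: reaches L-position 20 → W
n=26: only reaches 13(W), 24(W), 25(W), all W → L
n=27: reaches L-position 26 → W
n=28: reaches L-position 14 → W
n=29: reaches L-position 0 → W
n=30: reaches L-position 20 → W
n=31: reaches L-position 0 → W
n=32: only reaches 16(W), 24(W), 28(W), 30(W), 31(W), all W → L

8: W, 32: L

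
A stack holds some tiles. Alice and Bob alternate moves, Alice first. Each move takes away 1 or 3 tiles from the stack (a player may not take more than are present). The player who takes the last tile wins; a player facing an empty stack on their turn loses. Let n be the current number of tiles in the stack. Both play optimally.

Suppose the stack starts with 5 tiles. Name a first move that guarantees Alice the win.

Remove 1, leaving 4.

Compute win/loss labels from the base case upward. A position with no move is L. Any other position is W if it can reach an L in one move, else L.
n=0: no move → L
n=1: →0(L), so W
n=2: →1(W) only, which is W, so L
n=3: →2(L), so W
n=4: →3(W), 1(W) — all W, so L
n=5: →4(L), so W
From 5, the L positions reachable in one move are: 4, 2. Any move reaching one of these is winning.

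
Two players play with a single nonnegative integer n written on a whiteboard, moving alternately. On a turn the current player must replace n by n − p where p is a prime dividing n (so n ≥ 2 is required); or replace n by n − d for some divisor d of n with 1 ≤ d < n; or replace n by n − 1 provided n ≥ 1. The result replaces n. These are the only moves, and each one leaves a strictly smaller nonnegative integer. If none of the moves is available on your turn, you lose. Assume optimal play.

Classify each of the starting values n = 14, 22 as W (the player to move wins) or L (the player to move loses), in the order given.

14: L, 22: W

Build the W/L table. Terminal = L. A non-terminal position is W if it has a move to some L; otherwise it is L.
n=0: no move → L
n=1: W (go to 0, an L position)
n=2: W (go to 0, an L position)
n=3: W (go to 0, an L position)
n=4: L (options 2(W), 3(W) are all W)
n=5: W (go to 0, an L position)
n=6: W (go to 4, an L position)
n=7: W (go to 0, an L position)
n=8: W (go to 4, an L position)
n=9: L (options 6(W), 8(W) are all W)
n=10: W (go to 9, an L position)
n=11: W (go to 0, an L position)
n=12: W (go to 9, an L position)
n=13: W (go to 0, an L position)
n=14: L (options 7(W), 12(W), 13(W) are all W)
n=15: W (go to 14, an L position)
n=16: W (go to 14, an L position)
n=17: W (go to 0, an L position)
n=18: W (go to 9, an L position)
n=19: W (go to 0, an L position)
n=20: L (options 10(W), 15(W), 16(W), 18(W), 19(W) are all W)
n=21: W (go to 14, an L position)
n=22: W (go to 20, an L position)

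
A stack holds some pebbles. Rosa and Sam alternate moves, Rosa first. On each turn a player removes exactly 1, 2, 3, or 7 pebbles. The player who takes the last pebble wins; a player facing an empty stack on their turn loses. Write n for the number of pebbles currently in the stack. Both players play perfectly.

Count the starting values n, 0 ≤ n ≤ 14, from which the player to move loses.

Label each position W (a win for the player to move) or L (a loss). A position with no legal move is L; any other position is W exactly when some move reaches an L, and L when every move reaches a W.
n=0: no move → L
n=1: W (go to 0, an L position)
n=2: W (go to 0, an L position)
n=3: W (go to 0, an L position)
n=4: L (options 3(W), 2(W), 1(W) are all W)
n=5: W (go to 4, an L position)
n=6: W (go to 4, an L position)
n=7: W (go to 4, an L position)
n=8: L (options 7(W), 6(W), 5(W), 1(W) are all W)
n=9: W (go to 8, an L position)
n=10: W (go to 8, an L position)
n=11: W (go to 8, an L position)
n=12: L (options 11(W), 10(W), 9(W), 5(W) are all W)
n=13: W (go to 12, an L position)
n=14: W (go to 12, an L position)
L entries with 0 ≤ n ≤ 14: n = 0, 4, 8, 12; that makes 4.

4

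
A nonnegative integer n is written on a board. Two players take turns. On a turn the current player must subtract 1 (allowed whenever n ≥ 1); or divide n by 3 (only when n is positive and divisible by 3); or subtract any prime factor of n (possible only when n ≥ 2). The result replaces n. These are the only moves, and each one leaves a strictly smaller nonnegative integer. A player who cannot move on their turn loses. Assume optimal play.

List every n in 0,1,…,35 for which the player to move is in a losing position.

0, 4, 8, 14, 18, 22, 25, 27, 32, 35

Work bottom-up. With no move the player to move loses. Otherwise the position is W if at least one move leads to an L position for the opponent, and L if every move leads to a W.
n=0: no move → L
n=1: →0(L), so W
n=2: →0(L), so W
n=3: →0(L), so W
n=4: →2(W), 3(W) — all W, so L
n=5: →0(L), so W
n=6: →4(L), so W
n=7: →0(L), so W
n=8: →6(W), 7(W) — all W, so L
n=9: →8(L), so W
n=10: →8(L), so W
n=11: →0(L), so W
n=12: →4(L), so W
n=13: →0(L), so W
n=14: →7(W), 12(W), 13(W) — all W, so L
n=15: →14(L), so W
n=16: →14(L), so W
n=17: →0(L), so W
n=18: →6(W), 15(W), 16(W), 17(W) — all W, so L
n=19: →0(L), so W
n=20: →18(L), so W
n=21: →14(L), so W
n=22: →11(W), 20(W), 21(W) — all W, so L
n=23: →0(L), so W
n=24: →8(L), so W
n=25: →20(W), 24(W) — all W, so L
n=26: →25(L), so W
n=27: →9(W), 24(W), 26(W) — all W, so L
n=28: →27(L), so W
n=29: →0(L), so W
n=30: →25(L), so W
n=31: →0(L), so W
n=32: →30(W), 31(W) — all W, so L
n=33: →22(L), so W
n=34: →32(L), so W
n=35: →28(W), 30(W), 34(W) — all W, so L
Reading off the rows marked L gives the requested list; there are 10 such values of n.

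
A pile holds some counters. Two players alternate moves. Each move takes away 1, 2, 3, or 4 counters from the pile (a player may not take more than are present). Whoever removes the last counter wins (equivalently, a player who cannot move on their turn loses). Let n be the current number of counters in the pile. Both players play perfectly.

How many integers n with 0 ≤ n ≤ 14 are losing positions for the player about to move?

Classify positions by backward induction: terminal positions (no move available) are L. From any other position, the mover wins iff some move reaches an L.
n=0: no move → L
n=1: W (go to 0, an L position)
n=2: W (go to 0, an L position)
n=3: W (go to 0, an L position)
n=4: W (go to 0, an L position)
n=5: L (options 4(W), 3(W), 2(W), 1(W) are all W)
n=6: W (go to 5, an L position)
n=7: W (go to 5, an L position)
n=8: W (go to 5, an L position)
n=9: W (go to 5, an L position)
n=10: L (options 9(W), 8(W), 7(W), 6(W) are all W)
n=11: W (go to 10, an L position)
n=12: W (go to 10, an L position)
n=13: W (go to 10, an L position)
n=14: W (go to 10, an L position)
L entries with 0 ≤ n ≤ 14: n = 0, 5, 10; that makes 3.

3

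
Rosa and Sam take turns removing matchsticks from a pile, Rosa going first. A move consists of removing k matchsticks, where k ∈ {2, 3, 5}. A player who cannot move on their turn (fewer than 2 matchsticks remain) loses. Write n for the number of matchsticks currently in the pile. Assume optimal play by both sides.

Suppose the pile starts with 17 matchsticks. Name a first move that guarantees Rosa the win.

Compute win/loss labels from the base case upward. A position with no move is L. Any other position is W if it can reach an L in one move, else L.
n=0: no move → L
n=1: no move → L
n=2: W (go to 0, an L position)
n=3: W (go to 1, an L position)
n=4: W (go to 1, an L position)
n=5: W (go to 0, an L position)
n=6: W (go to 1, an L position)
n=7: L (options 5(W), 4(W), 2(W) are all W)
n=8: L (options 6(W), 5(W), 3(W) are all W)
n=9: W (go to 7, an L position)
n=10: W (go to 8, an L position)
n=11: W (go to 8, an L position)
n=12: W (go to 7, an L position)
n=13: W (go to 8, an L position)
n=14: L (options 12(W), 11(W), 9(W) are all W)
n=15: L (options 13(W), 12(W), 10(W) are all W)
n=16: W (go to 14, an L position)
n=17: W (go to 15, an L position)
From 17, the L positions reachable in one move are: 15, 14. Any move reaching one of these is winning.

Remove 2, leaving 15.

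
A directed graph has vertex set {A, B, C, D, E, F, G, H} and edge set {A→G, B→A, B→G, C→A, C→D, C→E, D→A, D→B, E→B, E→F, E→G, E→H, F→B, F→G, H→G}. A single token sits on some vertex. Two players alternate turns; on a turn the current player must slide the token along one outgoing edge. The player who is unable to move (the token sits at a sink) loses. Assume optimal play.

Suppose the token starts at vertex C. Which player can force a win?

Compute win/loss labels from the base case upward. A position with no move is L. Any other position is W if it can reach an L in one move, else L.
Every edge goes from a vertex to one that appears earlier in the order G, A, B, F, H, D, E, C, so processing vertices in that order labels each vertex after all of its successors.
G: no outgoing edge → L
A: W (go to G, an L position)
B: W (go to G, an L position)
F: W (go to G, an L position)
H: W (go to G, an L position)
D: L (options B(W), A(W) are all W)
E: W (go to G, an L position)
C: W (go to D, an L position)
From C the player to move can move to D, reaching an L position.

The first player wins.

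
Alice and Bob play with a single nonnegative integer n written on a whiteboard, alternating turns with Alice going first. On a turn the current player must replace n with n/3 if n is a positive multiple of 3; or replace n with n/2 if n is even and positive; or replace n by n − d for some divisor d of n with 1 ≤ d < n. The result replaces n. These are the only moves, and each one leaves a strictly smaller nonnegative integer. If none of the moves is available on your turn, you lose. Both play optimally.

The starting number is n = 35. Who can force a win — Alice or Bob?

Alice wins.

Positions with no move are L. A position that does have a move is losing for the player to move precisely when every available move leads to a winning position for the opponent. Fill in the labels:
n=0: no move → L
n=1: no move → L
n=2: W (go to 1, an L position)
n=3: W (go to 1, an L position)
n=4: L (options 2(W), 3(W) are all W)
n=5: W (go to 4, an L position)
n=6: W (go to 4, an L position)
n=7: L (sole option 6(W) is W)
n=8: W (go to 4, an L position)
n=9: L (options 3(W), 6(W), 8(W) are all W)
n=10: W (go to 9, an L position)
n=11: L (sole option 10(W) is W)
n=12: W (go to 4, an L position)
n=13: L (sole option 12(W) is W)
n=14: W (go to 7, an L position)
n=15: L (options 5(W), 10(W), 12(W), 14(W) are all W)
n=16: W (go to 15, an L position)
n=17: L (sole option 16(W) is W)
n=18: W (go to 9, an L position)
n=19: L (sole option 18(W) is W)
n=20: W (go to 15, an L position)
n=21: W (go to 7, an L position)
n=22: W (go to 11, an L position)
n=23: L (sole option 22(W) is W)
n=24: W (go to 23, an L position)
n=25: L (options 20(W), 24(W) are all W)
n=26: W (go to 13, an L position)
n=27: W (go to 9, an L position)
n=28: L (options 14(W), 21(W), 24(W), 26(W), 27(W) are all W)
n=29: W (go to 28, an L position)
n=30: W (go to 15, an L position)
n=31: L (sole option 30(W) is W)
n=32: W (go to 28, an L position)
n=33: W (go to 11, an L position)
n=34: W (go to 17, an L position)
n=35: W (go to 28, an L position)
From 35 Alice can move to 28, reaching an L position.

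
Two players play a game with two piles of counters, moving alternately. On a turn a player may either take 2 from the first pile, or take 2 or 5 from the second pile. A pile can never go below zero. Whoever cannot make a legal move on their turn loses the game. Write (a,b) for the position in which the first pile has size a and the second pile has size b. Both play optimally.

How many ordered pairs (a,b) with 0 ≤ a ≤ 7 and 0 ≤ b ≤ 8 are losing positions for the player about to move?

Use the standard recursion: the mover loses at a terminal position; elsewhere, the mover wins exactly when some move hands the opponent an L position.
Every move lowers a or b (never raises either), so fill the grid row by row in increasing a, and left to right within a row: each cell's successors are then already labelled.
      b=0  b=1  b=2  b=3  b=4  b=5  b=6  b=7  b=8
a=0:    L    L    W    W    L    W    W    L    L
a=1:    L    L    W    W    L    W    W    L    L
a=2:    W    W    L    L    W    W    L    W    W
a=3:    W    W    L    L    W    W    L    W    W
a=4:    L    L    W    W    L    W    W    L    L
a=5:    L    L    W    W    L    W    W    L    L
a=6:    W    W    L    L    W    W    L    W    W
a=7:    W    W    L    L    W    W    L    W    W
Cells with no legal move (terminal, hence L): (0,0), (0,1), (1,0), (1,1).
The remaining L cells, each justified by listing all of its moves:
(0,4): →(0,2)(W) only, which is W, so L
(0,7): →(0,5)(W), (0,2)(W) — all W, so L
(0,8): →(0,6)(W), (0,3)(W) — all W, so L
(1,4): →(1,2)(W) only, which is W, so L
(1,7): →(1,5)(W), (1,2)(W) — all W, so L
(1,8): →(1,6)(W), (1,3)(W) — all W, so L
(2,2): →(0,2)(W), (2,0)(W) — all W, so L
(2,3): →(0,3)(W), (2,1)(W) — all W, so L
(2,6): →(0,6)(W), (2,4)(W), (2,1)(W) — all W, so L
(3,2): →(1,2)(W), (3,0)(W) — all W, so L
(3,3): →(1,3)(W), (3,1)(W) — all W, so L
(3,6): →(1,6)(W), (3,4)(W), (3,1)(W) — all W, so L
(4,0): →(2,0)(W) only, which is W, so L
(4,1): →(2,1)(W) only, which is W, so L
(4,4): →(2,4)(W), (4,2)(W) — all W, so L
(4,7): →(2,7)(W), (4,5)(W), (4,2)(W) — all W, so L
(4,8): →(2,8)(W), (4,6)(W), (4,3)(W) — all W, so L
(5,0): →(3,0)(W) only, which is W, so L
(5,1): →(3,1)(W) only, which is W, so L
(5,4): →(3,4)(W), (5,2)(W) — all W, so L
(5,7): →(3,7)(W), (5,5)(W), (5,2)(W) — all W, so L
(5,8): →(3,8)(W), (5,6)(W), (5,3)(W) — all W, so L
(6,2): →(4,2)(W), (6,0)(W) — all W, so L
(6,3): →(4,3)(W), (6,1)(W) — all W, so L
(6,6): →(4,6)(W), (6,4)(W), (6,1)(W) — all W, so L
(7,2): →(5,2)(W), (7,0)(W) — all W, so L
(7,3): →(5,3)(W), (7,1)(W) — all W, so L
(7,6): →(5,6)(W), (7,4)(W), (7,1)(W) — all W, so L
Every other cell has at least one move into one of the L cells above, so it is W.
L cells per row: a=0: 5, a=1: 5, a=2: 3, a=3: 3, a=4: 5, a=5: 5, a=6: 3, a=7: 3; total 32.

32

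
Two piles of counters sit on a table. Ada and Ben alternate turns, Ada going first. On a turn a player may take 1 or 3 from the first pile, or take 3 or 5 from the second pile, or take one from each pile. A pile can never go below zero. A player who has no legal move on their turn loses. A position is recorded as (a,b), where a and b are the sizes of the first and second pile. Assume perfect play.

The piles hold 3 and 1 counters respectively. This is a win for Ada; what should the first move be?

Move to (2,1).

Use the standard recursion: the mover loses at a terminal position; elsewhere, the mover wins exactly when some move hands the opponent an L position.
No move ever increases a pile, so every position that can arise here has a ≤ 3 and b ≤ 1; it is enough to label the cells with 0 ≤ a ≤ 3 and 0 ≤ b ≤ 1.
Every move lowers a or b (never raises either), so fill the grid row by row in increasing a, and left to right within a row: each cell's successors are then already labelled.
      b=0  b=1
a=0:    L    L
a=1:    W    W
a=2:    L    L
a=3:    W    W
Cells with no legal move (terminal, hence L): (0,0), (0,1).
The remaining L cells, each justified by listing all of its moves:
(2,0): L (sole option (1,0)(W) is W)
(2,1): L (options (1,1)(W), (1,0)(W) are all W)
Every other cell has at least one move into one of the L cells above, so it is W.
From (3,1), the L positions reachable in one move are: (2,1), (0,1), (2,0). Any move reaching one of these is winning.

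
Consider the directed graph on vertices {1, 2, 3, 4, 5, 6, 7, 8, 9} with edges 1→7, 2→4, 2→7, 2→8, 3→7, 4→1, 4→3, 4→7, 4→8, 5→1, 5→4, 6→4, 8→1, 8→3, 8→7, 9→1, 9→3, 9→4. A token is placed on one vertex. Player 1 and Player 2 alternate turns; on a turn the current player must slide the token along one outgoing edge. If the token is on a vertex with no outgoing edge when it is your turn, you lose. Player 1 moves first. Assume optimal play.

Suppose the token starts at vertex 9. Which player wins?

Player 2 wins.

Classify positions by backward induction: terminal positions (no move available) are L. From any other position, the mover wins iff some move reaches an L.
Every edge goes from a vertex to one that appears earlier in the order 7, 1, 3, 8, 4, 5, 2, 6, 9, so processing vertices in that order labels each vertex after all of its successors.
7: no outgoing edge → L
1: →7(L), so W
3: →7(L), so W
8: →7(L), so W
4: →7(L), so W
5: →4(W), 1(W) — all W, so L
2: →7(L), so W
6: →4(W) only, which is W, so L
9: →4(W), 3(W), 1(W) — all W, so L
The starting position 9 is L: whatever Player 1 does, the opponent receives a W position.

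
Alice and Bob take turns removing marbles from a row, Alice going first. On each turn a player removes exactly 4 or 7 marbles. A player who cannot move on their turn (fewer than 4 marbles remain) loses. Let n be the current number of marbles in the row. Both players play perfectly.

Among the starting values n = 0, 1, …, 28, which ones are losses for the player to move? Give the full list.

0, 1, 2, 3, 11, 12, 13, 14, 22, 23, 24, 25

Positions with no move are L. A position that does have a move is losing for the player to move precisely when every available move leads to a winning position for the opponent. Fill in the labels:
n=0: no move → L
n=1: no move → L
n=2: no move → L
n=3: no move → L
n=4: can move to 0, which is L ⇒ W
n=5: can move to 1, which is L ⇒ W
n=6: can move to 2, which is L ⇒ W
n=7: can move to 3, which is L ⇒ W
n=8: can move to 1, which is L ⇒ W
n=9: can move to 2, which is L ⇒ W
n=10: can move to 3, which is L ⇒ W
n=11: moves to 7(W), 4(W); every one is W ⇒ L
n=12: moves to 8(W), 5(W); every one is W ⇒ L
n=13: moves to 9(W), 6(W); every one is W ⇒ L
n=14: moves to 10(W), 7(W); every one is W ⇒ L
n=15: can move to 11, which is L ⇒ W
n=16: can move to 12, which is L ⇒ W
n=17: can move to 13, which is L ⇒ W
n=18: can move to 14, which is L ⇒ W
n=19: can move to 12, which is L ⇒ W
n=20: can move to 13, which is L ⇒ W
n=21: can move to 14, which is L ⇒ W
n=22: moves to 18(W), 15(W); every one is W ⇒ L
n=23: moves to 19(W), 16(W); every one is W ⇒ L
n=24: moves to 20(W), 17(W); every one is W ⇒ L
n=25: moves to 21(W), 18(W); every one is W ⇒ L
n=26: can move to 22, which is L ⇒ W
n=27: can move to 23, which is L ⇒ W
n=28: can move to 24, which is L ⇒ W
Reading off the rows marked L gives the requested list; there are 12 such values of n.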